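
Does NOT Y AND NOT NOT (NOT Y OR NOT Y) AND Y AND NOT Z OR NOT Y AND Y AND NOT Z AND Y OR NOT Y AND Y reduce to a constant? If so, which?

NOT Y AND NOT NOT (NOT Y OR NOT Y) AND Y AND NOT Z OR NOT Y AND Y AND NOT Z AND Y OR NOT Y AND Y
= NOT Y AND NOT NOT NOT Y AND Y AND NOT Z OR NOT Y AND Y AND NOT Z AND Y OR NOT Y AND Y   (idempotence)
= NOT Y AND NOT Y AND Y AND NOT Z OR NOT Y AND Y AND NOT Z AND Y OR NOT Y AND Y   (double negation)
= NOT Y AND Y AND NOT Z OR NOT Y AND Y   (distribution)
= NOT Y AND Y   (absorption)
= FALSE   (complement)

yes, False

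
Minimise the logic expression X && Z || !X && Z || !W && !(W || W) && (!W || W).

X && Z || !X && Z || !W && !(W || W) && (!W || W)
= Z || !W && !(W || W) && (!W || W)   (distribution)
= Z || !W && !W && (!W || W)   (idempotence)
= Z || !W && (!W || W)   (idempotence)
= Z || !W   (complement / identity)

Z || !W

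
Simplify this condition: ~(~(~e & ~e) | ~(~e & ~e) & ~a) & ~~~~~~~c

~e & ~c

~(~(~e & ~e) | ~(~e & ~e) & ~a) & ~~~~~~~c
= ~~(~e & ~e) & ~~~~~~~c   (absorption)
= ~~(~e & ~e) & ~~~~~c   (double negation)
= ~~~e & ~~~~~c   (idempotence)
= ~~~e & ~~~c   (double negation)
= ~~~e & ~c   (double negation)
= ~e & ~c   (double negation)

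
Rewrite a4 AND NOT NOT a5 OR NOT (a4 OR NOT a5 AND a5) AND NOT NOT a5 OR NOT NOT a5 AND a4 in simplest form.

a5

a4 AND NOT NOT a5 OR NOT (a4 OR NOT a5 AND a5) AND NOT NOT a5 OR NOT NOT a5 AND a4
= a4 AND NOT NOT a5 OR NOT a4 AND NOT NOT a5 OR NOT NOT a5 AND a4   [complement / identity]
= NOT NOT a5 OR NOT NOT a5 AND a4   [distribution]
= NOT NOT a5   [absorption]
= a5   [double negation]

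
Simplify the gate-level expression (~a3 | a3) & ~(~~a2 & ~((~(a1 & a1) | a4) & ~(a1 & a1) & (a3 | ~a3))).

(~a3 | a3) & ~(~~a2 & ~((~(a1 & a1) | a4) & ~(a1 & a1) & (a3 | ~a3)))
= (~a3 | a3) & ~(~~a2 & ~((~(a1 & a1) | a4) & ~(a1 & a1)))   (complement / identity)
= (~a3 | a3) & ~(~~a2 & ~~(a1 & a1))   (absorption)
= ~(~~a2 & ~~(a1 & a1))   (complement / identity)
= ~a2 | ~(a1 & a1)   (De Morgan)
= ~a2 | ~a1   (idempotence)

~a2 | ~a1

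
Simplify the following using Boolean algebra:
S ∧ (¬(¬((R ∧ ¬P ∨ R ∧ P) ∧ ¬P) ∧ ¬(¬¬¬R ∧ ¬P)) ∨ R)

S ∧ (¬P ∨ R)

S ∧ (¬(¬((R ∧ ¬P ∨ R ∧ P) ∧ ¬P) ∧ ¬(¬¬¬R ∧ ¬P)) ∨ R)
= S ∧ ((R ∧ ¬P ∨ R ∧ P) ∧ ¬P ∨ ¬¬¬R ∧ ¬P ∨ R)   — De Morgan
= S ∧ ((R ∧ ¬P ∨ R ∧ P) ∧ ¬P ∨ ¬R ∧ ¬P ∨ R)   — double negation
= S ∧ (R ∧ ¬P ∨ ¬R ∧ ¬P ∨ R)   — distribution
= S ∧ (¬P ∨ R)   — distribution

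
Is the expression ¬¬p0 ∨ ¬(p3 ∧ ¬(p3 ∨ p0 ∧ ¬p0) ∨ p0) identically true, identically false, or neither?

identically true

¬¬p0 ∨ ¬(p3 ∧ ¬(p3 ∨ p0 ∧ ¬p0) ∨ p0)
= ¬¬p0 ∨ ¬(p3 ∧ ¬p3 ∨ p0)
= ¬¬p0 ∨ ¬p0
= p0 ∨ ¬p0
= True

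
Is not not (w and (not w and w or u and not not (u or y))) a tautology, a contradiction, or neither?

not not (w and (not w and w or u and not not (u or y)))
= not not (w and (not w and w or u and (u or y)))   — double negation
= not not (w and u and (u or y))   — complement / identity
= not not (w and u)   — absorption
= w and u   — double negation
This depends on u, w, so it is not a constant.

neither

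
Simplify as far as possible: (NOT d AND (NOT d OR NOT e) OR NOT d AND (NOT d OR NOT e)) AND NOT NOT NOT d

NOT d

(NOT d AND (NOT d OR NOT e) OR NOT d AND (NOT d OR NOT e)) AND NOT NOT NOT d
= NOT d AND (NOT d OR NOT e) AND NOT NOT NOT d   [idempotence]
= NOT d AND NOT NOT NOT d   [absorption]
= NOT d AND NOT d   [double negation]
= NOT d   [idempotence]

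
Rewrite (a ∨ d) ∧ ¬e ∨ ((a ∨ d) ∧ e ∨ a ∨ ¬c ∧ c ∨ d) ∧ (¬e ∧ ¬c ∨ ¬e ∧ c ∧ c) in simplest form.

(a ∨ d) ∧ ¬e

(a ∨ d) ∧ ¬e ∨ ((a ∨ d) ∧ e ∨ a ∨ ¬c ∧ c ∨ d) ∧ (¬e ∧ ¬c ∨ ¬e ∧ c ∧ c)
= (a ∨ d) ∧ ¬e ∨ ((a ∨ d) ∧ e ∨ a ∨ ¬c ∧ c ∨ d) ∧ (¬e ∧ ¬c ∨ ¬e ∧ c)   (idempotence)
= (a ∨ d) ∧ ¬e ∨ ((a ∨ d) ∧ e ∨ a ∨ ¬c ∧ c ∨ d) ∧ ¬e   (distribution)
= (a ∨ d) ∧ ¬e ∨ ((a ∨ d) ∧ e ∨ a ∨ d) ∧ ¬e   (complement / identity)
= (a ∨ d) ∧ ¬e ∨ (a ∨ d) ∧ ¬e   (absorption)
= (a ∨ d) ∧ ¬e   (idempotence)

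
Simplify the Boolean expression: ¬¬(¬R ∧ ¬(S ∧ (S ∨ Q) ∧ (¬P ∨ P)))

¬¬(¬R ∧ ¬(S ∧ (S ∨ Q) ∧ (¬P ∨ P)))
= ¬¬(¬R ∧ ¬(S ∧ (S ∨ Q)))
= ¬¬(¬R ∧ ¬S)
= ¬R ∧ ¬S

¬R ∧ ¬S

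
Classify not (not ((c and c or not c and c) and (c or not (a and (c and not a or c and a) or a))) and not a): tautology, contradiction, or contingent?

not (not ((c and c or not c and c) and (c or not (a and (c and not a or c and a) or a))) and not a)
= not (not ((c and c or not c and c) and (c or not (a and c or a))) and not a)   [distribution]
= not (not (c and (c or not (a and c or a))) and not a)   [distribution]
= c and (c or not (a and c or a)) or a   [De Morgan]
= c and (c or not a) or a   [absorption]
= c or a   [absorption]
This depends on a, c, so it is not a constant.

contingent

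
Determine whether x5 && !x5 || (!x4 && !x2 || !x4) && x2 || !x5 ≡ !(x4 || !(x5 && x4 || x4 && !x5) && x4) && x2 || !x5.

E1: x5 && !x5 || (!x4 && !x2 || !x4) && x2 || !x5
    = x5 && !x5 || !x4 && x2 || !x5
    = !x4 && x2 || !x5
E2: !(x4 || !(x5 && x4 || x4 && !x5) && x4) && x2 || !x5
    = !(x4 || !x4 && x4) && x2 || !x5
    = !x4 && x2 || !x5
Both reduce to !x4 && x2 || !x5, so they are equivalent.

Yes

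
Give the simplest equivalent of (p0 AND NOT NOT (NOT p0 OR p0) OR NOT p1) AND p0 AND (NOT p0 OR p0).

(p0 AND NOT NOT (NOT p0 OR p0) OR NOT p1) AND p0 AND (NOT p0 OR p0)
= (p0 AND (NOT p0 OR p0) OR NOT p1) AND p0 AND (NOT p0 OR p0)   (double negation)
= p0 AND (NOT p0 OR p0)   (absorption)
= p0   (complement / identity)

p0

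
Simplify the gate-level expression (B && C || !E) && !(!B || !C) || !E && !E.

B && C || !E

(B && C || !E) && !(!B || !C) || !E && !E
= (B && C || !E) && !(!B || !C) || !E   — idempotence
= (B && C || !E) && B && C || !E   — De Morgan
= B && C || !E   — absorption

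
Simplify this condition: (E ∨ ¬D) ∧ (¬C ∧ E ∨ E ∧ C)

(E ∨ ¬D) ∧ (¬C ∧ E ∨ E ∧ C)
= (E ∨ ¬D) ∧ E   (distribution)
= E   (absorption)

E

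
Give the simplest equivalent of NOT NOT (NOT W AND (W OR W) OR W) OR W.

W

NOT NOT (NOT W AND (W OR W) OR W) OR W
= NOT NOT (NOT W AND W OR W) OR W   [idempotence]
= NOT NOT W OR W   [complement / identity]
= W OR W   [double negation]
= W   [idempotence]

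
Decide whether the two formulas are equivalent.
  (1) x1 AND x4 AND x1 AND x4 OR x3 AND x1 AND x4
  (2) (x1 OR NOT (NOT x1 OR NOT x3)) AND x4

Yes

E1: x1 AND x4 AND x1 AND x4 OR x3 AND x1 AND x4
    = x1 AND x4 AND (x1 AND x4 OR x3)   — distribution
    = x1 AND x4   — absorption
E2: (x1 OR NOT (NOT x1 OR NOT x3)) AND x4
    = (x1 OR x1 AND x3) AND x4   — De Morgan
    = x1 AND x4   — absorption
Both reduce to x1 AND x4, so they are equivalent.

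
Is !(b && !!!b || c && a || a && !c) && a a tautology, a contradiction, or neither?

!(b && !!!b || c && a || a && !c) && a
= !(b && !!!b || a) && a   [distribution]
= !(b && !b || a) && a   [double negation]
= !a && a   [complement / identity]
= false   [complement]

contradiction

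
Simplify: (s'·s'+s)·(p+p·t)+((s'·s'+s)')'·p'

1

(s'·s'+s)·(p+p·t)+((s'·s'+s)')'·p'
= (s'·s'+s)·(p+p·t)+(s'·s'+s)·p'
= (s'·s'+s)·p+(s'·s'+s)·p'
= s'·s'+s
= s'+s
= 1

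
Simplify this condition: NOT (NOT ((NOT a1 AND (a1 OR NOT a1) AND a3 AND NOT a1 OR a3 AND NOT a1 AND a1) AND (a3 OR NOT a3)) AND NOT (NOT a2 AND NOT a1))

NOT a1 AND (a3 OR NOT a2)

NOT (NOT ((NOT a1 AND (a1 OR NOT a1) AND a3 AND NOT a1 OR a3 AND NOT a1 AND a1) AND (a3 OR NOT a3)) AND NOT (NOT a2 AND NOT a1))
= (NOT a1 AND (a1 OR NOT a1) AND a3 AND NOT a1 OR a3 AND NOT a1 AND a1) AND (a3 OR NOT a3) OR NOT a2 AND NOT a1
= (NOT a1 AND a3 AND NOT a1 OR a3 AND NOT a1 AND a1) AND (a3 OR NOT a3) OR NOT a2 AND NOT a1
= NOT a1 AND a3 AND NOT a1 OR a3 AND NOT a1 AND a1 OR NOT a2 AND NOT a1
= a3 AND NOT a1 OR NOT a2 AND NOT a1
= NOT a1 AND (a3 OR NOT a2)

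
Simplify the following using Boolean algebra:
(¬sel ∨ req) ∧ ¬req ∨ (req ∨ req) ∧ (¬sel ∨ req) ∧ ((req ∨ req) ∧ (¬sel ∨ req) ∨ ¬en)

¬sel ∨ req

(¬sel ∨ req) ∧ ¬req ∨ (req ∨ req) ∧ (¬sel ∨ req) ∧ ((req ∨ req) ∧ (¬sel ∨ req) ∨ ¬en)
= (¬sel ∨ req) ∧ ¬req ∨ (req ∨ req) ∧ (¬sel ∨ req)   — absorption
= (¬sel ∨ req) ∧ ¬req ∨ req ∧ (¬sel ∨ req)   — idempotence
= ¬sel ∨ req   — distribution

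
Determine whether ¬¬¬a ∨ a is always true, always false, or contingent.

¬¬¬a ∨ a
= ¬a ∨ a   (double negation)
= True   (complement)

always true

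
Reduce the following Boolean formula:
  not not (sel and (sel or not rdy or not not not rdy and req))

sel

not not (sel and (sel or not rdy or not not not rdy and req))
= not not (sel and (sel or not rdy or not rdy and req))
= not not (sel and (sel or not rdy))
= not not sel
= sel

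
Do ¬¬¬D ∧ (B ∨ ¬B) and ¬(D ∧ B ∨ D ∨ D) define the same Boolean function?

Yes

E1: ¬¬¬D ∧ (B ∨ ¬B)
    = ¬¬¬D   — complement / identity
    = ¬D   — double negation
E2: ¬(D ∧ B ∨ D ∨ D)
    = ¬(D ∧ B ∨ D)   — idempotence
    = ¬D   — absorption
Both reduce to ¬D, so they are equivalent.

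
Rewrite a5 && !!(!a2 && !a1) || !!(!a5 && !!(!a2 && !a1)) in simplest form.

!a2 && !a1

a5 && !!(!a2 && !a1) || !!(!a5 && !!(!a2 && !a1))
= a5 && !!(!a2 && !a1) || !a5 && !!(!a2 && !a1)   (double negation)
= !!(!a2 && !a1)   (distribution)
= !a2 && !a1   (double negation)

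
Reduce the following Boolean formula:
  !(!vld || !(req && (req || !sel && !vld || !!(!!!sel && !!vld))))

!(!vld || !(req && (req || !sel && !vld || !!(!!!sel && !!vld))))
= !(!vld || !(req && (req || !sel && !vld || !(!!sel || !vld))))   [De Morgan]
= !(!vld || !(req && (req || !sel && !vld || !sel && vld)))   [De Morgan]
= !(!vld || !(req && (req || !sel)))   [distribution]
= vld && req && (req || !sel)   [De Morgan]
= vld && req   [absorption]

vld && req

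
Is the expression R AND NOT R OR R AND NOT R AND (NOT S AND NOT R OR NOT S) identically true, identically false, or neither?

identically false

R AND NOT R OR R AND NOT R AND (NOT S AND NOT R OR NOT S)
= R AND NOT R OR R AND NOT R AND NOT S   [absorption]
= R AND NOT R   [absorption]
= FALSE   [complement]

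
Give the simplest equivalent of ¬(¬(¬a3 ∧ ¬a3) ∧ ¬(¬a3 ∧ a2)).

¬a3

¬(¬(¬a3 ∧ ¬a3) ∧ ¬(¬a3 ∧ a2))
= ¬a3 ∧ ¬a3 ∨ ¬a3 ∧ a2
= (¬a3 ∨ a2) ∧ ¬a3
= ¬a3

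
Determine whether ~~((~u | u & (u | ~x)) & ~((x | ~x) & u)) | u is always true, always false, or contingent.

~~((~u | u & (u | ~x)) & ~((x | ~x) & u)) | u
= (~u | u & (u | ~x)) & ~((x | ~x) & u) | u   [double negation]
= (~u | u) & ~((x | ~x) & u) | u   [absorption]
= ~((x | ~x) & u) | u   [complement / identity]
= ~u | u   [complement / identity]
= 1   [complement]

always true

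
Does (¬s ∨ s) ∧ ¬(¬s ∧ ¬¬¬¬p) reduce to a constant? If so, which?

(¬s ∨ s) ∧ ¬(¬s ∧ ¬¬¬¬p)
= ¬(¬s ∧ ¬¬¬¬p)   [complement / identity]
= ¬(¬s ∧ ¬¬p)   [double negation]
= s ∨ ¬p   [De Morgan]
This depends on p, s, so it is not a constant.

no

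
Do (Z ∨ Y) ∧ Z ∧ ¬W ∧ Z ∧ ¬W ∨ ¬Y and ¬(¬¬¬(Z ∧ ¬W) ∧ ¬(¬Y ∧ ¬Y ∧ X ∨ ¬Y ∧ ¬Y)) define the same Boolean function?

Yes

E1: (Z ∨ Y) ∧ Z ∧ ¬W ∧ Z ∧ ¬W ∨ ¬Y
    = Z ∧ ¬W ∧ Z ∧ ¬W ∨ ¬Y   — absorption
    = Z ∧ ¬W ∨ ¬Y   — idempotence
E2: ¬(¬¬¬(Z ∧ ¬W) ∧ ¬(¬Y ∧ ¬Y ∧ X ∨ ¬Y ∧ ¬Y))
    = ¬(¬¬¬(Z ∧ ¬W) ∧ ¬(¬Y ∧ ¬Y))   — absorption
    = ¬(¬(Z ∧ ¬W) ∧ ¬(¬Y ∧ ¬Y))   — double negation
    = Z ∧ ¬W ∨ ¬Y ∧ ¬Y   — De Morgan
    = Z ∧ ¬W ∨ ¬Y   — idempotence
Both reduce to Z ∧ ¬W ∨ ¬Y, so they are equivalent.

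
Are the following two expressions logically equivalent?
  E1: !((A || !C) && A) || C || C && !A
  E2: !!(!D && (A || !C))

No

E1: !((A || !C) && A) || C || C && !A
    = !A || C || C && !A
    = !A || C
E2: !!(!D && (A || !C))
    = !D && (A || !C)
These differ: at A=0, C=0, D=1, E1 = 1 but E2 = 0.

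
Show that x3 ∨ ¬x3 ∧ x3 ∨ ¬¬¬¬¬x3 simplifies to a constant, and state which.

x3 ∨ ¬x3 ∧ x3 ∨ ¬¬¬¬¬x3
= x3 ∨ ¬¬¬¬¬x3   — complement / identity
= x3 ∨ ¬¬¬x3   — double negation
= x3 ∨ ¬x3   — double negation
= True   — complement

True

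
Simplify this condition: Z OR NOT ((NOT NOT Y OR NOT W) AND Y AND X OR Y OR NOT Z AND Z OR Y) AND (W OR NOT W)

Z OR NOT Y

Z OR NOT ((NOT NOT Y OR NOT W) AND Y AND X OR Y OR NOT Z AND Z OR Y) AND (W OR NOT W)
= Z OR NOT ((NOT NOT Y OR NOT W) AND Y AND X OR Y OR Y) AND (W OR NOT W)   [complement / identity]
= Z OR NOT ((Y OR NOT W) AND Y AND X OR Y OR Y) AND (W OR NOT W)   [double negation]
= Z OR NOT (Y AND X OR Y OR Y) AND (W OR NOT W)   [absorption]
= Z OR NOT (Y AND X OR Y OR Y)   [complement / identity]
= Z OR NOT (Y OR Y)   [absorption]
= Z OR NOT Y   [idempotence]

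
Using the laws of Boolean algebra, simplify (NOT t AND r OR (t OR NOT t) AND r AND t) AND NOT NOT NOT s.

r AND NOT s

(NOT t AND r OR (t OR NOT t) AND r AND t) AND NOT NOT NOT s
= (NOT t AND r OR r AND t) AND NOT NOT NOT s   — complement / identity
= r AND NOT NOT NOT s   — distribution
= r AND NOT s   — double negation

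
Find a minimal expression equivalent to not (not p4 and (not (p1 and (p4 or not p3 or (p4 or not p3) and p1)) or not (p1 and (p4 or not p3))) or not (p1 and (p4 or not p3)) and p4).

p1 and (p4 or not p3)

not (not p4 and (not (p1 and (p4 or not p3 or (p4 or not p3) and p1)) or not (p1 and (p4 or not p3))) or not (p1 and (p4 or not p3)) and p4)
= not (not p4 and (not (p1 and (p4 or not p3)) or not (p1 and (p4 or not p3))) or not (p1 and (p4 or not p3)) and p4)
= not (not p4 and not (p1 and (p4 or not p3)) or not (p1 and (p4 or not p3)) and p4)
= not (not (p1 and (p4 or not p3)) and (not p4 or p4))
= not not (p1 and (p4 or not p3))
= p1 and (p4 or not p3)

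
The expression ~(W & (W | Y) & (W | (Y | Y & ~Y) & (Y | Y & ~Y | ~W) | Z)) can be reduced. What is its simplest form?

~W

~(W & (W | Y) & (W | (Y | Y & ~Y) & (Y | Y & ~Y | ~W) | Z))
= ~(W & (W | Y) & (W | Y | Y & ~Y | Z))   (absorption)
= ~(W & (W | Y) & (W | Y | Z))   (complement / identity)
= ~(W & (W | Y))   (absorption)
= ~W   (absorption)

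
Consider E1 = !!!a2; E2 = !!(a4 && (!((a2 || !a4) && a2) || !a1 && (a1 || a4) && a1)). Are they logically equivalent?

No

E1: !!!a2
    = !a2
E2: !!(a4 && (!((a2 || !a4) && a2) || !a1 && (a1 || a4) && a1))
    = !!(a4 && (!((a2 || !a4) && a2) || !a1 && a1))
    = a4 && (!((a2 || !a4) && a2) || !a1 && a1)
    = a4 && !((a2 || !a4) && a2)
    = a4 && !a2
These differ: at a1=0, a2=0, a4=0, E1 = 1 but E2 = 0.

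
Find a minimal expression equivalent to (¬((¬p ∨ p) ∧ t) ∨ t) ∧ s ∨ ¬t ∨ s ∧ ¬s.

s ∨ ¬t

(¬((¬p ∨ p) ∧ t) ∨ t) ∧ s ∨ ¬t ∨ s ∧ ¬s
= (¬((¬p ∨ p) ∧ t) ∨ t) ∧ s ∨ ¬t
= (¬t ∨ t) ∧ s ∨ ¬t
= s ∨ ¬t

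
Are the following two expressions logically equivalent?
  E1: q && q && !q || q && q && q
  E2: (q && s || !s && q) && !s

No

E1: q && q && !q || q && q && q
    = q && q   (distribution)
    = q   (idempotence)
E2: (q && s || !s && q) && !s
    = q && !s   (distribution)
These differ: at q=1, s=1, E1 = 1 but E2 = 0.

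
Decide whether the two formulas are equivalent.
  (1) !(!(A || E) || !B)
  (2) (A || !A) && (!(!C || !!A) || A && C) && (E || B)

E1: !(!(A || E) || !B)
    = (A || E) && B
E2: (A || !A) && (!(!C || !!A) || A && C) && (E || B)
    = (A || !A) && (C && !A || A && C) && (E || B)
    = (C && !A || A && C) && (E || B)
    = C && (E || B)
These differ: at A=1, B=1, C=0, E=1, E1 = 1 but E2 = 0.

No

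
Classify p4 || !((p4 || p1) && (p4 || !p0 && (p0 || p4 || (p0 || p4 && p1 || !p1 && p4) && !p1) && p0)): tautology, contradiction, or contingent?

tautology

p4 || !((p4 || p1) && (p4 || !p0 && (p0 || p4 || (p0 || p4 && p1 || !p1 && p4) && !p1) && p0))
= p4 || !((p4 || p1) && (p4 || !p0 && (p0 || p4 || (p0 || p4) && !p1) && p0))   (distribution)
= p4 || !((p4 || p1) && (p4 || !p0 && (p0 || p4) && p0))   (absorption)
= p4 || !((p4 || p1) && (p4 || !p0 && p0))   (absorption)
= p4 || !((p4 || p1) && p4)   (complement / identity)
= p4 || !p4   (absorption)
= true   (complement)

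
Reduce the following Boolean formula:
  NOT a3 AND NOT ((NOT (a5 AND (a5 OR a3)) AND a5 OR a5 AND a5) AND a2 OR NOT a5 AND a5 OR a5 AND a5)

NOT a3 AND NOT a5

NOT a3 AND NOT ((NOT (a5 AND (a5 OR a3)) AND a5 OR a5 AND a5) AND a2 OR NOT a5 AND a5 OR a5 AND a5)
= NOT a3 AND NOT ((NOT a5 AND a5 OR a5 AND a5) AND a2 OR NOT a5 AND a5 OR a5 AND a5)
= NOT a3 AND NOT (NOT a5 AND a5 OR a5 AND a5)
= NOT a3 AND NOT a5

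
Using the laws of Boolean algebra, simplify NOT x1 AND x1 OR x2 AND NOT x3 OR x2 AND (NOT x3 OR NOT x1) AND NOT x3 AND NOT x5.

NOT x1 AND x1 OR x2 AND NOT x3 OR x2 AND (NOT x3 OR NOT x1) AND NOT x3 AND NOT x5
= x2 AND NOT x3 OR x2 AND (NOT x3 OR NOT x1) AND NOT x3 AND NOT x5
= x2 AND NOT x3 OR x2 AND NOT x3 AND NOT x5
= x2 AND NOT x3

x2 AND NOT x3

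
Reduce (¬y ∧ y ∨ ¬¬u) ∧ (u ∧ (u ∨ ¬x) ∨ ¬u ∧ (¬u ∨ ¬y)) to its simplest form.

u

(¬y ∧ y ∨ ¬¬u) ∧ (u ∧ (u ∨ ¬x) ∨ ¬u ∧ (¬u ∨ ¬y))
= (¬y ∧ y ∨ ¬¬u) ∧ (u ∧ (u ∨ ¬x) ∨ ¬u)   (absorption)
= (¬y ∧ y ∨ ¬¬u) ∧ (u ∨ ¬u)   (absorption)
= ¬¬u ∧ (u ∨ ¬u)   (complement / identity)
= u ∧ (u ∨ ¬u)   (double negation)
= u   (complement / identity)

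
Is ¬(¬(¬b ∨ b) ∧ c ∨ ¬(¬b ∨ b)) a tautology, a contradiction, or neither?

tautology

¬(¬(¬b ∨ b) ∧ c ∨ ¬(¬b ∨ b))
= ¬¬(¬b ∨ b)
= ¬b ∨ b
= True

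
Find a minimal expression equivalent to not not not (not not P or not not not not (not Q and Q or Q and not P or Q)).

not not not (not not P or not not not not (not Q and Q or Q and not P or Q))
= not (not not P or not not not not (not Q and Q or Q and not P or Q))   — double negation
= not (not not P or not not not not (Q and not P or Q))   — complement / identity
= not (not not P or not not (Q and not P or Q))   — double negation
= not (not not P or not not Q)   — absorption
= not P and not Q   — De Morgan

not P and not Q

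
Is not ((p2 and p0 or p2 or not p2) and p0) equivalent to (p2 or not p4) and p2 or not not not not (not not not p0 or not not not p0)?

No

E1: not ((p2 and p0 or p2 or not p2) and p0)
    = not ((p2 or not p2) and p0)   [absorption]
    = not p0   [complement / identity]
E2: (p2 or not p4) and p2 or not not not not (not not not p0 or not not not p0)
    = (p2 or not p4) and p2 or not not not not not not not p0   [idempotence]
    = p2 or not not not not not not not p0   [absorption]
    = p2 or not not not not not p0   [double negation]
    = p2 or not not not p0   [double negation]
    = p2 or not p0   [double negation]
These differ: at p0=1, p2=1, p4=1, E1 = 0 but E2 = 1.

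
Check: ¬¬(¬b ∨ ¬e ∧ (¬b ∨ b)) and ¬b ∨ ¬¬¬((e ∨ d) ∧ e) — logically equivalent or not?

Yes

E1: ¬¬(¬b ∨ ¬e ∧ (¬b ∨ b))
    = ¬¬(¬b ∨ ¬e)   [complement / identity]
    = ¬b ∨ ¬e   [double negation]
E2: ¬b ∨ ¬¬¬((e ∨ d) ∧ e)
    = ¬b ∨ ¬¬¬e   [absorption]
    = ¬b ∨ ¬e   [double negation]
Both reduce to ¬b ∨ ¬e, so they are equivalent.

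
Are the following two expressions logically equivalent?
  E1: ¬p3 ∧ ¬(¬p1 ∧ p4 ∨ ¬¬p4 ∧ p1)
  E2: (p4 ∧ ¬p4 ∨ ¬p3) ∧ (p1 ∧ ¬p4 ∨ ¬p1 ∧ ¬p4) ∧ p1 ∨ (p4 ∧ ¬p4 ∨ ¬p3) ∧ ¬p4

E1: ¬p3 ∧ ¬(¬p1 ∧ p4 ∨ ¬¬p4 ∧ p1)
    = ¬p3 ∧ ¬(¬p1 ∧ p4 ∨ p4 ∧ p1)   — double negation
    = ¬p3 ∧ ¬p4   — distribution
E2: (p4 ∧ ¬p4 ∨ ¬p3) ∧ (p1 ∧ ¬p4 ∨ ¬p1 ∧ ¬p4) ∧ p1 ∨ (p4 ∧ ¬p4 ∨ ¬p3) ∧ ¬p4
    = (p4 ∧ ¬p4 ∨ ¬p3) ∧ ¬p4 ∧ p1 ∨ (p4 ∧ ¬p4 ∨ ¬p3) ∧ ¬p4   — distribution
    = (p4 ∧ ¬p4 ∨ ¬p3) ∧ ¬p4   — absorption
    = ¬p3 ∧ ¬p4   — complement / identity
Both reduce to ¬p3 ∧ ¬p4, so they are equivalent.

Yes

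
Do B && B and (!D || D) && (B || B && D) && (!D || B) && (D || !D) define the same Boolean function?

E1: B && B
    = B   — idempotence
E2: (!D || D) && (B || B && D) && (!D || B) && (D || !D)
    = (!D || D) && (B || B && D) && (!D || B && D)   — distribution
    = (!D || D) && (B && D || B && !D)   — distribution
    = B && D || B && !D   — complement / identity
    = B && (D || !D)   — distribution
    = B   — complement / identity
Both reduce to B, so they are equivalent.

Yes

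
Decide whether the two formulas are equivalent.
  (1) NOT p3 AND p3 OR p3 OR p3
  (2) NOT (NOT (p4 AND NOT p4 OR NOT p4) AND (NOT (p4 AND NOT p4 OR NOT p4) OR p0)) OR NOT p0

E1: NOT p3 AND p3 OR p3 OR p3
    = NOT p3 AND p3 OR p3
    = p3
E2: NOT (NOT (p4 AND NOT p4 OR NOT p4) AND (NOT (p4 AND NOT p4 OR NOT p4) OR p0)) OR NOT p0
    = NOT NOT (p4 AND NOT p4 OR NOT p4) OR NOT p0
    = NOT NOT NOT p4 OR NOT p0
    = NOT p4 OR NOT p0
These differ: at p0=0, p3=0, p4=1, E1 = 0 but E2 = 1.

No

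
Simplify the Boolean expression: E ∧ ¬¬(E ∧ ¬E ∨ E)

E ∧ ¬¬(E ∧ ¬E ∨ E)
= E ∧ ¬¬E
= E ∧ E
= E

E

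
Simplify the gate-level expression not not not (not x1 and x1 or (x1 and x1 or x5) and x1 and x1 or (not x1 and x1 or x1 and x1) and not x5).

not not not (not x1 and x1 or (x1 and x1 or x5) and x1 and x1 or (not x1 and x1 or x1 and x1) and not x5)
= not not not (not x1 and x1 or x1 and x1 or (not x1 and x1 or x1 and x1) and not x5)
= not not not (not x1 and x1 or x1 and x1)
= not not not x1
= not x1

not x1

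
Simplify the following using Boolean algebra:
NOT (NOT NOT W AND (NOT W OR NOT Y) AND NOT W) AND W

W

NOT (NOT NOT W AND (NOT W OR NOT Y) AND NOT W) AND W
= NOT (NOT NOT W AND NOT W) AND W
= (NOT W OR W) AND W
= W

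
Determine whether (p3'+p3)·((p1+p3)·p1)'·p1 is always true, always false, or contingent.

(p3'+p3)·((p1+p3)·p1)'·p1
= (p3'+p3)·p1'·p1   (absorption)
= p1'·p1   (complement / identity)
= 0   (complement)

always false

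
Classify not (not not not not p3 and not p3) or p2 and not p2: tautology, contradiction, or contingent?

not (not not not not p3 and not p3) or p2 and not p2
= not (not not p3 and not p3) or p2 and not p2   (double negation)
= not (not not p3 and not p3)   (complement / identity)
= not p3 or p3   (De Morgan)
= True   (complement)

tautology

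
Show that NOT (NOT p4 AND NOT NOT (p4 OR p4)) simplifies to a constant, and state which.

NOT (NOT p4 AND NOT NOT (p4 OR p4))
= NOT (NOT p4 AND NOT NOT p4)   (idempotence)
= p4 OR NOT p4   (De Morgan)
= TRUE   (complement)

TRUE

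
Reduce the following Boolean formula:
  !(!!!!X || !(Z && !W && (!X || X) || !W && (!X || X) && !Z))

!(!!!!X || !(Z && !W && (!X || X) || !W && (!X || X) && !Z))
= !(!!!!X || !(!W && (!X || X)))   [distribution]
= !(!!!!X || !!W)   [complement / identity]
= !!!X && !W   [De Morgan]
= !X && !W   [double negation]

!X && !W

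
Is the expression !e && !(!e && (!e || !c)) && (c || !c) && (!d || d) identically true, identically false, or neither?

identically false

!e && !(!e && (!e || !c)) && (c || !c) && (!d || d)
= !e && !!e && (c || !c) && (!d || d)   (absorption)
= !e && !!e && (!d || d)   (complement / identity)
= !e && !!e   (complement / identity)
= !e && e   (double negation)
= false   (complement)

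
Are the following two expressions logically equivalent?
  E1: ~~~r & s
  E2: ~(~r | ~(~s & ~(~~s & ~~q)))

No

E1: ~~~r & s
    = ~r & s   — double negation
E2: ~(~r | ~(~s & ~(~~s & ~~q)))
    = ~(~r | ~(~s & (~s | ~q)))   — De Morgan
    = ~(~r | ~~s)   — absorption
    = r & ~s   — De Morgan
These differ: at q=0, r=1, s=0, E1 = 0 but E2 = 1.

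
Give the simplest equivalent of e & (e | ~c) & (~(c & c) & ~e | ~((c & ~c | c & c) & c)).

e & ~c

e & (e | ~c) & (~(c & c) & ~e | ~((c & ~c | c & c) & c))
= e & (~(c & c) & ~e | ~((c & ~c | c & c) & c))
= e & (~(c & c) & ~e | ~(c & c))
= e & ~(c & c)
= e & ~c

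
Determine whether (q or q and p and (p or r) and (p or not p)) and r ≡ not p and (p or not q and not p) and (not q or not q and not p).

E1: (q or q and p and (p or r) and (p or not p)) and r
    = (q or q and p and (p or not p)) and r
    = (q or q and p) and r
    = q and r
E2: not p and (p or not q and not p) and (not q or not q and not p)
    = not p and (p and not q or not q and not p)
    = not p and not q
These differ: at p=0, q=0, r=1, E1 = 0 but E2 = 1.

No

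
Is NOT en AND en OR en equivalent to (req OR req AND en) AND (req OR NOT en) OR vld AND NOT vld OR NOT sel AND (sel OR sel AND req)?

No

E1: NOT en AND en OR en
    = en   [complement / identity]
E2: (req OR req AND en) AND (req OR NOT en) OR vld AND NOT vld OR NOT sel AND (sel OR sel AND req)
    = (req OR req AND en) AND (req OR NOT en) OR vld AND NOT vld OR NOT sel AND sel   [absorption]
    = (req OR req AND en) AND (req OR NOT en) OR NOT sel AND sel   [complement / identity]
    = req AND (req OR NOT en) OR NOT sel AND sel   [absorption]
    = req AND (req OR NOT en)   [complement / identity]
    = req   [absorption]
These differ: at en=0, req=1, sel=0, vld=0, E1 = 0 but E2 = 1.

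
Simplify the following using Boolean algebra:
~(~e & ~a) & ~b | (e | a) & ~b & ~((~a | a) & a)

(e | a) & ~b

~(~e & ~a) & ~b | (e | a) & ~b & ~((~a | a) & a)
= ~(~e & ~a) & ~b | (e | a) & ~b & ~a   — complement / identity
= (e | a) & ~b | (e | a) & ~b & ~a   — De Morgan
= (e | a) & ~b   — absorption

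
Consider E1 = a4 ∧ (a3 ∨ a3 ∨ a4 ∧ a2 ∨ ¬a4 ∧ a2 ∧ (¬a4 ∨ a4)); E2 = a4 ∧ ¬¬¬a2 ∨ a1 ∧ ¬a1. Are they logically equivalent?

No

E1: a4 ∧ (a3 ∨ a3 ∨ a4 ∧ a2 ∨ ¬a4 ∧ a2 ∧ (¬a4 ∨ a4))
    = a4 ∧ (a3 ∨ a3 ∨ a4 ∧ a2 ∨ ¬a4 ∧ a2)   [complement / identity]
    = a4 ∧ (a3 ∨ a3 ∨ a2)   [distribution]
    = a4 ∧ (a3 ∨ a2)   [idempotence]
E2: a4 ∧ ¬¬¬a2 ∨ a1 ∧ ¬a1
    = a4 ∧ ¬¬¬a2   [complement / identity]
    = a4 ∧ ¬a2   [double negation]
These differ: at a1=0, a2=0, a3=0, a4=1, E1 = 0 but E2 = 1.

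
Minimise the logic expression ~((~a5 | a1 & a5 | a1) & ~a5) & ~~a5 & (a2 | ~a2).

a5

~((~a5 | a1 & a5 | a1) & ~a5) & ~~a5 & (a2 | ~a2)
= ~((~a5 | a1) & ~a5) & ~~a5 & (a2 | ~a2)   [absorption]
= ~((~a5 | a1) & ~a5) & ~~a5   [complement / identity]
= ~~a5 & ~~a5   [absorption]
= ~~a5   [idempotence]
= a5   [double negation]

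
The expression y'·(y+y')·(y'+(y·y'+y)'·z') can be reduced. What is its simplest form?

y'

y'·(y+y')·(y'+(y·y'+y)'·z')
= y'·(y+y')·(y'+y'·z')
= y'·(y+y')·y'
= y'·y'
= y'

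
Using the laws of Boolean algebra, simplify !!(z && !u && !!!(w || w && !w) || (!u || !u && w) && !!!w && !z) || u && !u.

!!(z && !u && !!!(w || w && !w) || (!u || !u && w) && !!!w && !z) || u && !u
= !!(z && !u && !!!w || (!u || !u && w) && !!!w && !z) || u && !u   [complement / identity]
= !!(z && !u && !!!w || !u && !!!w && !z) || u && !u   [absorption]
= !!(z && !u && !!!w || !u && !!!w && !z)   [complement / identity]
= !!(!u && !!!w)   [distribution]
= !!(!u && !w)   [double negation]
= !u && !w   [double negation]

!u && !w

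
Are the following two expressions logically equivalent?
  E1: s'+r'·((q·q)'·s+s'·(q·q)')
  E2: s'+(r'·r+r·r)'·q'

E1: s'+r'·((q·q)'·s+s'·(q·q)')
    = s'+r'·(q·q)'   — distribution
    = s'+r'·q'   — idempotence
E2: s'+(r'·r+r·r)'·q'
    = s'+(r'·r+r)'·q'   — idempotence
    = s'+r'·q'   — complement / identity
Both reduce to s'+r'·q', so they are equivalent.

Yes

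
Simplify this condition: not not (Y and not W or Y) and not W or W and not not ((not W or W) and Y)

not not (Y and not W or Y) and not W or W and not not ((not W or W) and Y)
= not not (Y and not W or Y) and not W or W and not not Y   (complement / identity)
= not not Y and not W or W and not not Y   (absorption)
= not not Y   (distribution)
= Y   (double negation)

Y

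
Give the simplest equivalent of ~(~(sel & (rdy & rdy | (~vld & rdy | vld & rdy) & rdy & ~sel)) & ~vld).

~(~(sel & (rdy & rdy | (~vld & rdy | vld & rdy) & rdy & ~sel)) & ~vld)
= ~(~(sel & (rdy & rdy | rdy & rdy & ~sel)) & ~vld)   [distribution]
= sel & (rdy & rdy | rdy & rdy & ~sel) | vld   [De Morgan]
= sel & rdy & rdy | vld   [absorption]
= sel & rdy | vld   [idempotence]

sel & rdy | vld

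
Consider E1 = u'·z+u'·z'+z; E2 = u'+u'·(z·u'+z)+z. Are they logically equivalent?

Yes

E1: u'·z+u'·z'+z
    = u'+z   (distribution)
E2: u'+u'·(z·u'+z)+z
    = u'+u'·z+z   (absorption)
    = u'+z   (absorption)
Both reduce to u'+z, so they are equivalent.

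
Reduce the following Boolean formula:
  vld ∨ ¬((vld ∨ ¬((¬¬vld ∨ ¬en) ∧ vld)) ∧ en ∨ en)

vld ∨ ¬en

vld ∨ ¬((vld ∨ ¬((¬¬vld ∨ ¬en) ∧ vld)) ∧ en ∨ en)
= vld ∨ ¬((vld ∨ ¬((vld ∨ ¬en) ∧ vld)) ∧ en ∨ en)   (double negation)
= vld ∨ ¬((vld ∨ ¬vld) ∧ en ∨ en)   (absorption)
= vld ∨ ¬(en ∨ en)   (complement / identity)
= vld ∨ ¬en   (idempotence)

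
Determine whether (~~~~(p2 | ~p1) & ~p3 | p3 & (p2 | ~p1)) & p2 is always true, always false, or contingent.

(~~~~(p2 | ~p1) & ~p3 | p3 & (p2 | ~p1)) & p2
= (~~(p2 | ~p1) & ~p3 | p3 & (p2 | ~p1)) & p2   (double negation)
= ((p2 | ~p1) & ~p3 | p3 & (p2 | ~p1)) & p2   (double negation)
= (p2 | ~p1) & p2   (distribution)
= p2   (absorption)
This depends on p2, so it is not a constant.

contingent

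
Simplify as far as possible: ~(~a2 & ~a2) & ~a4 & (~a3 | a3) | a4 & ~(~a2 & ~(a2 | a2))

a2

~(~a2 & ~a2) & ~a4 & (~a3 | a3) | a4 & ~(~a2 & ~(a2 | a2))
= ~(~a2 & ~a2) & ~a4 | a4 & ~(~a2 & ~(a2 | a2))   [complement / identity]
= ~(~a2 & ~a2) & ~a4 | a4 & ~(~a2 & ~a2)   [idempotence]
= (a2 | a2) & ~a4 | a4 & ~(~a2 & ~a2)   [De Morgan]
= (a2 | a2) & ~a4 | a4 & (a2 | a2)   [De Morgan]
= a2 | a2   [distribution]
= a2   [idempotence]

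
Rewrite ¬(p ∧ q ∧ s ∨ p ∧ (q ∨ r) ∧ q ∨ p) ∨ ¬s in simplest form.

¬p ∨ ¬s

¬(p ∧ q ∧ s ∨ p ∧ (q ∨ r) ∧ q ∨ p) ∨ ¬s
= ¬(p ∧ q ∧ s ∨ p ∧ q ∨ p) ∨ ¬s   — absorption
= ¬(p ∧ q ∨ p) ∨ ¬s   — absorption
= ¬p ∨ ¬s   — absorption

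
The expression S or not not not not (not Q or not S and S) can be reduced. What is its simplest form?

S or not not not not (not Q or not S and S)
= S or not not (not Q or not S and S)   [double negation]
= S or not Q or not S and S   [double negation]
= S or not Q   [complement / identity]

S or not Q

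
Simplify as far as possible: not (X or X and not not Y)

not X

not (X or X and not not Y)
= not (X or X and Y)   (double negation)
= not X   (absorption)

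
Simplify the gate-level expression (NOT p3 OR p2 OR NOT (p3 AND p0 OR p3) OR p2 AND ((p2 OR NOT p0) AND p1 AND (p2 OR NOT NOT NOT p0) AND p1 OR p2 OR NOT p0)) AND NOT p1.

(NOT p3 OR p2 OR NOT (p3 AND p0 OR p3) OR p2 AND ((p2 OR NOT p0) AND p1 AND (p2 OR NOT NOT NOT p0) AND p1 OR p2 OR NOT p0)) AND NOT p1
= (NOT p3 OR p2 OR NOT p3 OR p2 AND ((p2 OR NOT p0) AND p1 AND (p2 OR NOT NOT NOT p0) AND p1 OR p2 OR NOT p0)) AND NOT p1   [absorption]
= (NOT p3 OR p2 OR NOT p3 OR p2 AND ((p2 OR NOT p0) AND p1 AND (p2 OR NOT p0) AND p1 OR p2 OR NOT p0)) AND NOT p1   [double negation]
= (NOT p3 OR p2 OR NOT p3 OR p2 AND ((p2 OR NOT p0) AND p1 OR p2 OR NOT p0)) AND NOT p1   [idempotence]
= (NOT p3 OR p2 OR NOT p3 OR p2 AND (p2 OR NOT p0)) AND NOT p1   [absorption]
= (NOT p3 OR p2 OR NOT p3 OR p2) AND NOT p1   [absorption]
= (NOT p3 OR p2) AND NOT p1   [idempotence]

(NOT p3 OR p2) AND NOT p1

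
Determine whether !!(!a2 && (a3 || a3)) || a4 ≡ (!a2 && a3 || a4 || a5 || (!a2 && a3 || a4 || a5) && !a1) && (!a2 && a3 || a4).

Yes

E1: !!(!a2 && (a3 || a3)) || a4
    = !!(!a2 && a3) || a4
    = !a2 && a3 || a4
E2: (!a2 && a3 || a4 || a5 || (!a2 && a3 || a4 || a5) && !a1) && (!a2 && a3 || a4)
    = (!a2 && a3 || a4 || a5) && (!a2 && a3 || a4)
    = !a2 && a3 || a4
Both reduce to !a2 && a3 || a4, so they are equivalent.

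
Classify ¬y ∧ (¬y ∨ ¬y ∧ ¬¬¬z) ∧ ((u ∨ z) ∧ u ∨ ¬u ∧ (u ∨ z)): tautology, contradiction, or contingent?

contingent

¬y ∧ (¬y ∨ ¬y ∧ ¬¬¬z) ∧ ((u ∨ z) ∧ u ∨ ¬u ∧ (u ∨ z))
= ¬y ∧ (¬y ∨ ¬y ∧ ¬z) ∧ ((u ∨ z) ∧ u ∨ ¬u ∧ (u ∨ z))
= ¬y ∧ (¬y ∨ ¬y ∧ ¬z) ∧ (u ∨ z)
= ¬y ∧ ¬y ∧ (u ∨ z)
= ¬y ∧ (u ∨ z)
This depends on u, y, z, so it is not a constant.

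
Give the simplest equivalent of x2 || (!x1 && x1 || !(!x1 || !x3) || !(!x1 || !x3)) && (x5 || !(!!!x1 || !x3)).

x2 || x1 && x3

x2 || (!x1 && x1 || !(!x1 || !x3) || !(!x1 || !x3)) && (x5 || !(!!!x1 || !x3))
= x2 || (!(!x1 || !x3) || !(!x1 || !x3)) && (x5 || !(!!!x1 || !x3))   [complement / identity]
= x2 || (!(!x1 || !x3) || !(!x1 || !x3)) && (x5 || !(!x1 || !x3))   [double negation]
= x2 || !(!x1 || !x3) && x5 || !(!x1 || !x3)   [distribution]
= x2 || !(!x1 || !x3)   [absorption]
= x2 || x1 && x3   [De Morgan]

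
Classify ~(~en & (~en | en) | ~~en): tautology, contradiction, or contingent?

~(~en & (~en | en) | ~~en)
= ~(~en | ~~en)   (complement / identity)
= en & ~en   (De Morgan)
= 0   (complement)

contradiction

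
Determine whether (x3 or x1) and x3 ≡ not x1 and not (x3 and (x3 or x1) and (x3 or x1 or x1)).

E1: (x3 or x1) and x3
    = x3   (absorption)
E2: not x1 and not (x3 and (x3 or x1) and (x3 or x1 or x1))
    = not x1 and not (x3 and (x3 or x1))   (absorption)
    = not x1 and not x3   (absorption)
These differ: at x1=0, x3=1, E1 = 1 but E2 = 0.

No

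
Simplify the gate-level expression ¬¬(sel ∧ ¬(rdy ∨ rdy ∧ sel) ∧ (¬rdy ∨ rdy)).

sel ∧ ¬rdy

¬¬(sel ∧ ¬(rdy ∨ rdy ∧ sel) ∧ (¬rdy ∨ rdy))
= ¬¬(sel ∧ ¬rdy ∧ (¬rdy ∨ rdy))
= sel ∧ ¬rdy ∧ (¬rdy ∨ rdy)
= sel ∧ ¬rdy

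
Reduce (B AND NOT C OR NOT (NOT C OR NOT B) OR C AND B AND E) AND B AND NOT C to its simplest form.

B AND NOT C

(B AND NOT C OR NOT (NOT C OR NOT B) OR C AND B AND E) AND B AND NOT C
= (B AND NOT C OR C AND B OR C AND B AND E) AND B AND NOT C
= (B AND NOT C OR C AND B) AND B AND NOT C
= B AND B AND NOT C
= B AND NOT C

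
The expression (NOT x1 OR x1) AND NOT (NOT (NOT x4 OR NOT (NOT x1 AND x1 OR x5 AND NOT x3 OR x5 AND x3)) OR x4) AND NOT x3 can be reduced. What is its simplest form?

(NOT x1 OR x1) AND NOT (NOT (NOT x4 OR NOT (NOT x1 AND x1 OR x5 AND NOT x3 OR x5 AND x3)) OR x4) AND NOT x3
= NOT (NOT (NOT x4 OR NOT (NOT x1 AND x1 OR x5 AND NOT x3 OR x5 AND x3)) OR x4) AND NOT x3   [complement / identity]
= NOT (NOT (NOT x4 OR NOT (x5 AND NOT x3 OR x5 AND x3)) OR x4) AND NOT x3   [complement / identity]
= NOT (NOT (NOT x4 OR NOT x5) OR x4) AND NOT x3   [distribution]
= NOT (x4 AND x5 OR x4) AND NOT x3   [De Morgan]
= NOT x4 AND NOT x3   [absorption]

NOT x4 AND NOT x3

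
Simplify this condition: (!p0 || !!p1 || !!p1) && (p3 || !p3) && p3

(!p0 || p1) && p3

(!p0 || !!p1 || !!p1) && (p3 || !p3) && p3
= (!p0 || !!p1) && (p3 || !p3) && p3   — idempotence
= (!p0 || p1) && (p3 || !p3) && p3   — double negation
= (!p0 || p1) && p3   — complement / identity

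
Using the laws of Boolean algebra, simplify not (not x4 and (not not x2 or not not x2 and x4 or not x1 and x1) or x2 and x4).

not (not x4 and (not not x2 or not not x2 and x4 or not x1 and x1) or x2 and x4)
= not (not x4 and (not not x2 or not x1 and x1) or x2 and x4)
= not (not x4 and not not x2 or x2 and x4)
= not (not x4 and x2 or x2 and x4)
= not x2

not x2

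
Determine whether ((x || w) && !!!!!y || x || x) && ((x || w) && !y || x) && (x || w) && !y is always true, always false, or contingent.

((x || w) && !!!!!y || x || x) && ((x || w) && !y || x) && (x || w) && !y
= ((x || w) && !!!y || x || x) && ((x || w) && !y || x) && (x || w) && !y   [double negation]
= ((x || w) && !y || x || x) && ((x || w) && !y || x) && (x || w) && !y   [double negation]
= ((x || w) && !y || x) && (x || w) && !y   [absorption]
= (x || w) && !y   [absorption]
This depends on w, x, y, so it is not a constant.

contingent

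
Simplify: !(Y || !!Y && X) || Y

!(Y || !!Y && X) || Y
= !(Y || Y && X) || Y   [double negation]
= !Y || Y   [absorption]
= true   [complement]

true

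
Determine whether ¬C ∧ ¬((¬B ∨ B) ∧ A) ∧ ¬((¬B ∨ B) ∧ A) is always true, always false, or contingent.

¬C ∧ ¬((¬B ∨ B) ∧ A) ∧ ¬((¬B ∨ B) ∧ A)
= ¬C ∧ ¬((¬B ∨ B) ∧ A)
= ¬C ∧ ¬A
This depends on A, C, so it is not a constant.

contingent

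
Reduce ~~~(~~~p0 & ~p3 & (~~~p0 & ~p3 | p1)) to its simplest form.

~~~(~~~p0 & ~p3 & (~~~p0 & ~p3 | p1))
= ~~~(~~~p0 & ~p3)   [absorption]
= ~(~~~p0 & ~p3)   [double negation]
= ~~p0 | p3   [De Morgan]
= p0 | p3   [double negation]

p0 | p3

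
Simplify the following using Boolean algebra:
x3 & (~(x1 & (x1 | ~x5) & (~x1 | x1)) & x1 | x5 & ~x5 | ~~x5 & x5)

x3 & (~(x1 & (x1 | ~x5) & (~x1 | x1)) & x1 | x5 & ~x5 | ~~x5 & x5)
= x3 & (~(x1 & (x1 | ~x5) & (~x1 | x1)) & x1 | x5 & ~x5 | x5 & x5)   — double negation
= x3 & (~(x1 & (~x1 | x1)) & x1 | x5 & ~x5 | x5 & x5)   — absorption
= x3 & (~x1 & x1 | x5 & ~x5 | x5 & x5)   — complement / identity
= x3 & (~x1 & x1 | x5)   — distribution
= x3 & x5   — complement / identity

x3 & x5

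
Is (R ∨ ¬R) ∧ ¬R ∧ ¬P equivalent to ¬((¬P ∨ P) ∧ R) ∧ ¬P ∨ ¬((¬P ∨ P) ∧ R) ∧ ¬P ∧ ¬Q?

E1: (R ∨ ¬R) ∧ ¬R ∧ ¬P
    = ¬R ∧ ¬P   (complement / identity)
E2: ¬((¬P ∨ P) ∧ R) ∧ ¬P ∨ ¬((¬P ∨ P) ∧ R) ∧ ¬P ∧ ¬Q
    = ¬((¬P ∨ P) ∧ R) ∧ ¬P   (absorption)
    = ¬R ∧ ¬P   (complement / identity)
Both reduce to ¬R ∧ ¬P, so they are equivalent.

Yes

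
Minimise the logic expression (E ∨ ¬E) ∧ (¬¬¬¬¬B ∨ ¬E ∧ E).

(E ∨ ¬E) ∧ (¬¬¬¬¬B ∨ ¬E ∧ E)
= (E ∨ ¬E) ∧ ¬¬¬¬¬B   [complement / identity]
= ¬¬¬¬¬B   [complement / identity]
= ¬¬¬B   [double negation]
= ¬B   [double negation]

¬B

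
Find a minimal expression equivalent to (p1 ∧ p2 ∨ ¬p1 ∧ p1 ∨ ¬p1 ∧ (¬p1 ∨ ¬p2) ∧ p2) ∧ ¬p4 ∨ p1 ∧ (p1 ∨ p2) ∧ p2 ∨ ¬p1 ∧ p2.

(p1 ∧ p2 ∨ ¬p1 ∧ p1 ∨ ¬p1 ∧ (¬p1 ∨ ¬p2) ∧ p2) ∧ ¬p4 ∨ p1 ∧ (p1 ∨ p2) ∧ p2 ∨ ¬p1 ∧ p2
= (p1 ∧ p2 ∨ ¬p1 ∧ p1 ∨ ¬p1 ∧ p2) ∧ ¬p4 ∨ p1 ∧ (p1 ∨ p2) ∧ p2 ∨ ¬p1 ∧ p2
= (p1 ∧ p2 ∨ ¬p1 ∧ p2) ∧ ¬p4 ∨ p1 ∧ (p1 ∨ p2) ∧ p2 ∨ ¬p1 ∧ p2
= (p1 ∧ p2 ∨ ¬p1 ∧ p2) ∧ ¬p4 ∨ p1 ∧ p2 ∨ ¬p1 ∧ p2
= p1 ∧ p2 ∨ ¬p1 ∧ p2
= p2

p2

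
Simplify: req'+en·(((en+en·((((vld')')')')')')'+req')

req'+en·(((en+en·((((vld')')')')')')'+req')
= req'+en·(((en+en·((vld')')')')'+req')
= req'+en·(((en+en·vld')')'+req')
= req'+en·(en+en·vld'+req')
= req'+en·(en+req')
= req'+en

req'+en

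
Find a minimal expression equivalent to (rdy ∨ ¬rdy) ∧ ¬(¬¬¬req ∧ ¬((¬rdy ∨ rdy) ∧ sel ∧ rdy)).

req ∨ sel ∧ rdy

(rdy ∨ ¬rdy) ∧ ¬(¬¬¬req ∧ ¬((¬rdy ∨ rdy) ∧ sel ∧ rdy))
= (rdy ∨ ¬rdy) ∧ ¬(¬¬¬req ∧ ¬(sel ∧ rdy))
= (rdy ∨ ¬rdy) ∧ ¬(¬req ∧ ¬(sel ∧ rdy))
= (rdy ∨ ¬rdy) ∧ (req ∨ sel ∧ rdy)
= req ∨ sel ∧ rdy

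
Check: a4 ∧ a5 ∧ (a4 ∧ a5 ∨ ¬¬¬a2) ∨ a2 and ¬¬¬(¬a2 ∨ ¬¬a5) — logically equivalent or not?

E1: a4 ∧ a5 ∧ (a4 ∧ a5 ∨ ¬¬¬a2) ∨ a2
    = a4 ∧ a5 ∧ (a4 ∧ a5 ∨ ¬a2) ∨ a2   [double negation]
    = a4 ∧ a5 ∨ a2   [absorption]
E2: ¬¬¬(¬a2 ∨ ¬¬a5)
    = ¬(¬a2 ∨ ¬¬a5)   [double negation]
    = a2 ∧ ¬a5   [De Morgan]
These differ: at a2=1, a4=1, a5=1, E1 = 1 but E2 = 0.

No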